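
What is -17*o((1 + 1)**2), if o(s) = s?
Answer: -68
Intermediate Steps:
-17*o((1 + 1)**2) = -17*(1 + 1)**2 = -17*2**2 = -17*4 = -68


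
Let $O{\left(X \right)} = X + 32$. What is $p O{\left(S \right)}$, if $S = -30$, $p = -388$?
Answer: $-776$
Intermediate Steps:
$O{\left(X \right)} = 32 + X$
$p O{\left(S \right)} = - 388 \left(32 - 30\right) = \left(-388\right) 2 = -776$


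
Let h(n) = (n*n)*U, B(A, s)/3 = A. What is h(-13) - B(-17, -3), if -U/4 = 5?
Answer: -3329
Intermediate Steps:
B(A, s) = 3*A
U = -20 (U = -4*5 = -20)
h(n) = -20*n² (h(n) = (n*n)*(-20) = n²*(-20) = -20*n²)
h(-13) - B(-17, -3) = -20*(-13)² - 3*(-17) = -20*169 - 1*(-51) = -3380 + 51 = -3329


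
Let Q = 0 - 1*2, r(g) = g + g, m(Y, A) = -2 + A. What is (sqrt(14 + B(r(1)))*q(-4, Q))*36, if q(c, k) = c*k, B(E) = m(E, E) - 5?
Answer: 864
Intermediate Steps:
r(g) = 2*g
B(E) = -7 + E (B(E) = (-2 + E) - 5 = -7 + E)
Q = -2 (Q = 0 - 2 = -2)
(sqrt(14 + B(r(1)))*q(-4, Q))*36 = (sqrt(14 + (-7 + 2*1))*(-4*(-2)))*36 = (sqrt(14 + (-7 + 2))*8)*36 = (sqrt(14 - 5)*8)*36 = (sqrt(9)*8)*36 = (3*8)*36 = 24*36 = 864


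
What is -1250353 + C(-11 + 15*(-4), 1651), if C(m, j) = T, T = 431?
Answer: -1249922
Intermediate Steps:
C(m, j) = 431
-1250353 + C(-11 + 15*(-4), 1651) = -1250353 + 431 = -1249922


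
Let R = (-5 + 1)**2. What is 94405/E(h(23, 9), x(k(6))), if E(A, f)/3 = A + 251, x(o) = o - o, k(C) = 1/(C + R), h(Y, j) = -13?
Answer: 94405/714 ≈ 132.22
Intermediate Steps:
R = 16 (R = (-4)**2 = 16)
k(C) = 1/(16 + C) (k(C) = 1/(C + 16) = 1/(16 + C))
x(o) = 0
E(A, f) = 753 + 3*A (E(A, f) = 3*(A + 251) = 3*(251 + A) = 753 + 3*A)
94405/E(h(23, 9), x(k(6))) = 94405/(753 + 3*(-13)) = 94405/(753 - 39) = 94405/714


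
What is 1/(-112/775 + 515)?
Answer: 775/399013 ≈ 0.0019423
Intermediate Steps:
1/(-112/775 + 515) = 1/(399013/775) = 775/399013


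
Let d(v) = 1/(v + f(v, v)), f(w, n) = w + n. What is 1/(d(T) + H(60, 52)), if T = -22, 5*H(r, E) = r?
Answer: 66/791 ≈ 0.083439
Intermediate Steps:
H(r, E) = r/5
f(w, n) = n + w
d(v) = 1/(3*v) (d(v) = 1/(v + (v + v)) = 1/(v + 2*v) = 1/(3*v))
1/(d(T) + H(60, 52)) = 1/((⅓)/(-22) + (⅕)*60) = 1/((⅓)*(-1/22) + 12) = 1/(-1/66 + 12) = 1/(791/66) = 66/791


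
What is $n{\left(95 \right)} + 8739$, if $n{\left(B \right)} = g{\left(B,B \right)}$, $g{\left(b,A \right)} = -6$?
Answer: $8733$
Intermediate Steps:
$n{\left(B \right)} = -6$
$n{\left(95 \right)} + 8739 = -6 + 8739 = 8733$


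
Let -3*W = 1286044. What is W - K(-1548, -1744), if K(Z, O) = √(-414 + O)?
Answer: -1286044/3 - I*√2158 ≈ -4.2868e+5 - 46.454*I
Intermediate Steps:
W = -1286044/3 (W = -⅓*1286044 = -1286044/3 ≈ -4.2868e+5)
W - K(-1548, -1744) = -1286044/3 - √(-414 - 1744) = -1286044/3 - √(-2158) = -1286044/3 - I*√2158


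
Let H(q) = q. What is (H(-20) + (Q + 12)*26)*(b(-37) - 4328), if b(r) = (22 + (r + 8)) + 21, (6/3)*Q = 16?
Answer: -2157000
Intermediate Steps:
Q = 8 (Q = (½)*16 = 8)
b(r) = 51 + r (b(r) = (22 + (8 + r)) + 21 = (30 + r) + 21 = 51 + r)
(H(-20) + (Q + 12)*26)*(b(-37) - 4328) = (-20 + (8 + 12)*26)*((51 - 37) - 4328) = (-20 + 20*26)*(14 - 4328) = (-20 + 520)*(-4314) = 500*(-4314) = -2157000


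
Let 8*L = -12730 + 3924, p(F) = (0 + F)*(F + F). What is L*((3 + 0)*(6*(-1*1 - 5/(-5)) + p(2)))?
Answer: -26418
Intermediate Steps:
p(F) = 2*F**2 (p(F) = F*(2*F) = 2*F**2)
L = -4403/4 (L = (-12730 + 3924)/8 = (1/8)*(-8806) = -4403/4 ≈ -1100.8)
L*((3 + 0)*(6*(-1*1 - 5/(-5)) + p(2))) = -4403*(3 + 0)*(6*(-1*1 - 5/(-5)) + 2*2**2)/4 = -13209*(6*(-1 - 5*(-1/5)) + 2*4)/4 = -13209*(6*(-1 + 1) + 8)/4 = -13209*(6*0 + 8)/4 = -13209*(0 + 8)/4 = -13209*8/4 = -4403/4*24 = -26418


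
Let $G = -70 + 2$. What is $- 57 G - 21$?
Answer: $3855$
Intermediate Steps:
$G = -68$
$- 57 G - 21 = \left(-57\right) \left(-68\right) - 21 = 3876 - 21 = 3855$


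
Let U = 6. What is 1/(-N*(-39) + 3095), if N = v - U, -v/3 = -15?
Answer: 1/4616 ≈ 0.00021664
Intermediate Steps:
v = 45 (v = -3*(-15) = 45)
N = 39 (N = 45 - 1*6 = 45 - 6 = 39)
1/(-N*(-39) + 3095) = 1/(-1*39*(-39) + 3095) = 1/(-39*(-39) + 3095) = 1/(1521 + 3095) = 1/4616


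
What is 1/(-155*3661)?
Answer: -1/567455 ≈ -1.7623e-6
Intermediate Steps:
1/(-155*3661) = 1/(-567455) = -1/567455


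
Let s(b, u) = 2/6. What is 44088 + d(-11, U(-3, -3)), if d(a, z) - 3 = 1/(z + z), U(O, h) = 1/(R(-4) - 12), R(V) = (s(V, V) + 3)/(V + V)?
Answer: 1058035/24 ≈ 44085.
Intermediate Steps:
s(b, u) = ⅓ (s(b, u) = 2*(⅙) = ⅓)
R(V) = 5/(3*V) (R(V) = (⅓ + 3)/(V + V) = 10/(3*((2*V))) = 10*(1/(2*V))/3 = 5/(3*V))
U(O, h) = -12/149 (U(O, h) = 1/((5/3)/(-4) - 12) = 1/((5/3)*(-¼) - 12) = 1/(-5/12 - 12) = 1/(-149/12) = -12/149)
d(a, z) = 3 + 1/(2*z) (d(a, z) = 3 + 1/(z + z) = 3 + 1/(2*z))
44088 + d(-11, U(-3, -3)) = 44088 + (3 + 1/(2*(-12/149))) = 44088 + (3 + (½)*(-149/12)) = 44088 + (3 - 149/24) = 44088 - 77/24 = 1058035/24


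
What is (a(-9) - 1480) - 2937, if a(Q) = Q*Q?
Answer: -4336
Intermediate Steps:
a(Q) = Q²
(a(-9) - 1480) - 2937 = ((-9)² - 1480) - 2937 = (81 - 1480) - 2937 = -1399 - 2937 = -4336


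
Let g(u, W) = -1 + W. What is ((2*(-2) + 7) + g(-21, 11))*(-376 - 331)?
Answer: -9191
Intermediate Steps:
((2*(-2) + 7) + g(-21, 11))*(-376 - 331) = ((2*(-2) + 7) + (-1 + 11))*(-376 - 331) = ((-4 + 7) + 10)*(-707) = (3 + 10)*(-707) = 13*(-707) = -9191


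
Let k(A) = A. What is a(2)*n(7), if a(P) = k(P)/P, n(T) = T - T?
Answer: 0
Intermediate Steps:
n(T) = 0
a(P) = 1 (a(P) = P/P = 1)
a(2)*n(7) = 1*0 = 0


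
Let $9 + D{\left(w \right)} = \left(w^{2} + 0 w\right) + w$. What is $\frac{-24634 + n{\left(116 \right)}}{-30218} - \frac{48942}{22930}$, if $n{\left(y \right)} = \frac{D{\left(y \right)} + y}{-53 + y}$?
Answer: $- \frac{28950089419}{21826310310} \approx -1.3264$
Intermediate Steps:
$D{\left(w \right)} = -9 + w + w^{2}$ ($D{\left(w \right)} = -9 + \left(\left(w^{2} + 0 w\right) + w\right) = -9 + \left(\left(w^{2} + 0\right) + w\right) = -9 + \left(w^{2} + w\right) = -9 + \left(w + w^{2}\right) = -9 + w + w^{2}$)
$n{\left(y \right)} = \frac{-9 + y^{2} + 2 y}{-53 + y}$ ($n{\left(y \right)} = \frac{\left(-9 + y + y^{2}\right) + y}{-53 + y} = \frac{-9 + y^{2} + 2 y}{-53 + y}$)
$\frac{-24634 + n{\left(116 \right)}}{-30218} - \frac{48942}{22930} = \frac{-24634 + \frac{-9 + 116^{2} + 2 \cdot 116}{-53 + 116}}{-30218} - \frac{48942}{22930} = \left(-24634 + \frac{-9 + 13456 + 232}{63}\right) \left(- \frac{1}{30218}\right) - \frac{24471}{11465} = \left(-24634 + \frac{1}{63} \cdot 13679\right) \left(- \frac{1}{30218}\right) - \frac{24471}{11465} = \left(-24634 + \frac{13679}{63}\right) \left(- \frac{1}{30218}\right) - \frac{24471}{11465} = \left(- \frac{1538263}{63}\right) \left(- \frac{1}{30218}\right) - \frac{24471}{11465} = \frac{1538263}{1903734} - \frac{24471}{11465} = - \frac{28950089419}{21826310310}$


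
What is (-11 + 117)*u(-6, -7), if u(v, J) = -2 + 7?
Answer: 530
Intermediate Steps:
u(v, J) = 5
(-11 + 117)*u(-6, -7) = (-11 + 117)*5 = 106*5 = 530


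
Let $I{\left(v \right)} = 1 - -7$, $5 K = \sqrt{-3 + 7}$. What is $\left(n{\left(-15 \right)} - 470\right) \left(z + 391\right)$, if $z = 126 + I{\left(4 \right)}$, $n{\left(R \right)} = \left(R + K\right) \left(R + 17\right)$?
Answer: $-262080$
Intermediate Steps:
$K = \frac{2}{5}$ ($K = \frac{\sqrt{-3 + 7}}{5} = \frac{\sqrt{4}}{5} = \frac{1}{5} \cdot 2 = \frac{2}{5} \approx 0.4$)
$I{\left(v \right)} = 8$ ($I{\left(v \right)} = 1 + 7 = 8$)
$n{\left(R \right)} = \left(17 + R\right) \left(\frac{2}{5} + R\right)$ ($n{\left(R \right)} = \left(R + \frac{2}{5}\right) \left(R + 17\right) = \left(\frac{2}{5} + R\right) \left(17 + R\right) = \left(17 + R\right) \left(\frac{2}{5} + R\right)$)
$z = 134$ ($z = 126 + 8 = 134$)
$\left(n{\left(-15 \right)} - 470\right) \left(z + 391\right) = \left(\left(\frac{34}{5} + \left(-15\right)^{2} + \frac{87}{5} \left(-15\right)\right) - 470\right) \left(134 + 391\right) = \left(\left(\frac{34}{5} + 225 - 261\right) - 470\right) 525 = \left(- \frac{146}{5} - 470\right) 525 = \left(- \frac{2496}{5}\right) 525 = -262080$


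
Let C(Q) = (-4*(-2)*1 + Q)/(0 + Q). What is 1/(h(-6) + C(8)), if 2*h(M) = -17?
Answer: -2/13 ≈ -0.15385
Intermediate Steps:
h(M) = -17/2 (h(M) = (½)*(-17) = -17/2)
C(Q) = (8 + Q)/Q (C(Q) = (8*1 + Q)/Q = (8 + Q)/Q)
1/(h(-6) + C(8)) = 1/(-17/2 + (8 + 8)/8) = 1/(-17/2 + (⅛)*16) = 1/(-17/2 + 2) = 1/(-13/2) = -2/13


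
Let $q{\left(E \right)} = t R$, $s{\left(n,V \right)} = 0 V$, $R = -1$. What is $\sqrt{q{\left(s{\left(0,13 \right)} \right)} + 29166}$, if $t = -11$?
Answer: $\sqrt{29177} \approx 170.81$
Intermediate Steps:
$s{\left(n,V \right)} = 0$
$q{\left(E \right)} = 11$ ($q{\left(E \right)} = \left(-11\right) \left(-1\right) = 11$)
$\sqrt{q{\left(s{\left(0,13 \right)} \right)} + 29166} = \sqrt{11 + 29166} = \sqrt{29177}$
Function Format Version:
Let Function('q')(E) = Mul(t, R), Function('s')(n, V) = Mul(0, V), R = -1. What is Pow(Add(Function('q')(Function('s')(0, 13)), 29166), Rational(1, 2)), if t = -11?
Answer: Pow(29177, Rational(1, 2)) ≈ 170.81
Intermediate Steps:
Function('s')(n, V) = 0
Function('q')(E) = 11 (Function('q')(E) = Mul(-11, -1) = 11)
Pow(Add(Function('q')(Function('s')(0, 13)), 29166), Rational(1, 2)) = Pow(Add(11, 29166), Rational(1, 2)) = Pow(29177, Rational(1, 2))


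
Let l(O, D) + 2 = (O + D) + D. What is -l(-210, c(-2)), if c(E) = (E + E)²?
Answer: 180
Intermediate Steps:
c(E) = 4*E² (c(E) = (2*E)² = 4*E²)
l(O, D) = -2 + O + 2*D (l(O, D) = -2 + ((O + D) + D) = -2 + ((D + O) + D) = -2 + (O + 2*D) = -2 + O + 2*D)
-l(-210, c(-2)) = -(-2 - 210 + 2*(4*(-2)²)) = -(-2 - 210 + 2*(4*4)) = -(-2 - 210 + 2*16) = -(-2 - 210 + 32) = -1*(-180) = 180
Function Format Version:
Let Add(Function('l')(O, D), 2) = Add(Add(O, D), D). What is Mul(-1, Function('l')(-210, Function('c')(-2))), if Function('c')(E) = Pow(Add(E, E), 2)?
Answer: 180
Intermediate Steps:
Function('c')(E) = Mul(4, Pow(E, 2)) (Function('c')(E) = Pow(Mul(2, E), 2) = Mul(4, Pow(E, 2)))
Function('l')(O, D) = Add(-2, O, Mul(2, D)) (Function('l')(O, D) = Add(-2, Add(Add(O, D), D)) = Add(-2, Add(Add(D, O), D)) = Add(-2, Add(O, Mul(2, D))) = Add(-2, O, Mul(2, D)))
Mul(-1, Function('l')(-210, Function('c')(-2))) = Mul(-1, Add(-2, -210, Mul(2, Mul(4, Pow(-2, 2))))) = Mul(-1, Add(-2, -210, Mul(2, Mul(4, 4)))) = Mul(-1, Add(-2, -210, Mul(2, 16))) = Mul(-1, Add(-2, -210, 32)) = Mul(-1, -180) = 180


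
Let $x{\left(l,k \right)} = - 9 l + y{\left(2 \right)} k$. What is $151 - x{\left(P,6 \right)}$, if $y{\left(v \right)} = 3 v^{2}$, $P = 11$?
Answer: $178$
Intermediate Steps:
$x{\left(l,k \right)} = - 9 l + 12 k$ ($x{\left(l,k \right)} = - 9 l + 3 \cdot 2^{2} k = - 9 l + 3 \cdot 4 k = - 9 l + 12 k$)
$151 - x{\left(P,6 \right)} = 151 - \left(\left(-9\right) 11 + 12 \cdot 6\right) = 151 - \left(-99 + 72\right) = 151 - -27 = 151 + 27 = 178$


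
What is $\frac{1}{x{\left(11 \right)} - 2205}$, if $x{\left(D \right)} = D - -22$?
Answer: $- \frac{1}{2172} \approx -0.0004604$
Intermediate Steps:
$x{\left(D \right)} = 22 + D$ ($x{\left(D \right)} = D + 22 = 22 + D$)
$\frac{1}{x{\left(11 \right)} - 2205} = \frac{1}{\left(22 + 11\right) - 2205} = \frac{1}{33 - 2205} = \frac{1}{-2172} = - \frac{1}{2172}$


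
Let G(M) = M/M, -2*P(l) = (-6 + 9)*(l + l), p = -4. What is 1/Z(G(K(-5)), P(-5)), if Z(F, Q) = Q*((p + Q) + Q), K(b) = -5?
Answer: 1/390 ≈ 0.0025641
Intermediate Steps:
P(l) = -3*l (P(l) = -(-6 + 9)*(l + l)/2 = -3*2*l/2 = -3*l)
G(M) = 1
Z(F, Q) = Q*(-4 + 2*Q) (Z(F, Q) = Q*((-4 + Q) + Q) = Q*(-4 + 2*Q))
1/Z(G(K(-5)), P(-5)) = 1/(2*(-3*(-5))*(-2 - 3*(-5))) = 1/(2*15*(-2 + 15)) = 1/(2*15*13) = 1/390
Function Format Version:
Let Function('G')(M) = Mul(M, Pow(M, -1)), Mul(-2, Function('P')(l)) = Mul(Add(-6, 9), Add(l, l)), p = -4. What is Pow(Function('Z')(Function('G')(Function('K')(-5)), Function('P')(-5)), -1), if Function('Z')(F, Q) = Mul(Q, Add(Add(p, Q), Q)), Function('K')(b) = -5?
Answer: Rational(1, 390) ≈ 0.0025641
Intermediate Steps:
Function('P')(l) = Mul(-3, l) (Function('P')(l) = Mul(Rational(-1, 2), Mul(Add(-6, 9), Add(l, l))) = Mul(Rational(-1, 2), Mul(3, Mul(2, l))) = Mul(Rational(-1, 2), Mul(6, l)) = Mul(-3, l))
Function('G')(M) = 1
Function('Z')(F, Q) = Mul(Q, Add(-4, Mul(2, Q))) (Function('Z')(F, Q) = Mul(Q, Add(Add(-4, Q), Q)) = Mul(Q, Add(-4, Mul(2, Q))))
Pow(Function('Z')(Function('G')(Function('K')(-5)), Function('P')(-5)), -1) = Pow(Mul(2, Mul(-3, -5), Add(-2, Mul(-3, -5))), -1) = Pow(Mul(2, 15, Add(-2, 15)), -1) = Pow(Mul(2, 15, 13), -1) = Pow(390, -1) = Rational(1, 390)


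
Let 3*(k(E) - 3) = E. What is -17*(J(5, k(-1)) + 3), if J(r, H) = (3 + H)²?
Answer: -5372/9 ≈ -596.89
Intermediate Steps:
k(E) = 3 + E/3
-17*(J(5, k(-1)) + 3) = -17*((3 + (3 + (⅓)*(-1)))² + 3) = -17*((3 + (3 - ⅓))² + 3) = -17*((3 + 8/3)² + 3) = -17*((17/3)² + 3) = -17*(289/9 + 3) = -17*316/9 = -5372/9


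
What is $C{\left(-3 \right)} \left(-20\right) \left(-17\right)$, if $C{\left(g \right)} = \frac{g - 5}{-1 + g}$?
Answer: $680$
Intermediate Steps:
$C{\left(g \right)} = \frac{-5 + g}{-1 + g}$
$C{\left(-3 \right)} \left(-20\right) \left(-17\right) = \frac{-5 - 3}{-1 - 3} \left(-20\right) \left(-17\right) = \frac{1}{-4} \left(-8\right) \left(-20\right) \left(-17\right) = \left(- \frac{1}{4}\right) \left(-8\right) \left(-20\right) \left(-17\right) = 2 \left(-20\right) \left(-17\right) = \left(-40\right) \left(-17\right) = 680$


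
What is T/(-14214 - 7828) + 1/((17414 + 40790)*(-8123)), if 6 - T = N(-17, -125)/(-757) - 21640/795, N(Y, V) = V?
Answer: -940524409440677/627167133908690316 ≈ -0.0014996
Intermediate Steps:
T = 3978599/120363 (T = 6 - (-125/(-757) - 21640/795) = 6 - (-125*(-1/757) - 21640*1/795) = 6 - (125/757 - 4328/159) = 6 - 1*(-3256421/120363) = 6 + 3256421/120363 = 3978599/120363 ≈ 33.055)
T/(-14214 - 7828) + 1/((17414 + 40790)*(-8123)) = 3978599/(120363*(-14214 - 7828)) + 1/((17414 + 40790)*(-8123)) = (3978599/120363)/(-22042) - 1/8123/58204 = (3978599/120363)*(-1/22042) + (1/58204)*(-1/8123) = -3978599/2653041246 - 1/472791092 = -940524409440677/627167133908690316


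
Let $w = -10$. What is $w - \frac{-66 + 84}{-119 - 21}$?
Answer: $- \frac{691}{70} \approx -9.8714$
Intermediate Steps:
$w - \frac{-66 + 84}{-119 - 21} = -10 - \frac{-66 + 84}{-119 - 21} = -10 - \frac{18}{-140} = -10 - 18 \left(- \frac{1}{140}\right) = -10 - - \frac{9}{70} = -10 + \frac{9}{70} = - \frac{691}{70}$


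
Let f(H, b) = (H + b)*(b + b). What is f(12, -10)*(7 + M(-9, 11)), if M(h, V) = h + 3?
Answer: -40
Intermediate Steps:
M(h, V) = 3 + h
f(H, b) = 2*b*(H + b) (f(H, b) = (H + b)*(2*b) = 2*b*(H + b))
f(12, -10)*(7 + M(-9, 11)) = (2*(-10)*(12 - 10))*(7 + (3 - 9)) = (2*(-10)*2)*(7 - 6) = -40*1 = -40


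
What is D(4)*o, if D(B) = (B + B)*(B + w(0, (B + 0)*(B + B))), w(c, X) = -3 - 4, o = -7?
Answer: 168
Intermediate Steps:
w(c, X) = -7
D(B) = 2*B*(-7 + B) (D(B) = (B + B)*(B - 7) = (2*B)*(-7 + B) = 2*B*(-7 + B))
D(4)*o = (2*4*(-7 + 4))*(-7) = (2*4*(-3))*(-7) = -24*(-7) = 168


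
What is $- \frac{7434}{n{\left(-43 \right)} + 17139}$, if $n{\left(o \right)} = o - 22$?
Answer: $- \frac{3717}{8537} \approx -0.4354$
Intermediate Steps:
$n{\left(o \right)} = -22 + o$
$- \frac{7434}{n{\left(-43 \right)} + 17139} = - \frac{7434}{\left(-22 - 43\right) + 17139} = - \frac{7434}{-65 + 17139} = - \frac{7434}{17074} = \left(-7434\right) \frac{1}{17074} = - \frac{3717}{8537}$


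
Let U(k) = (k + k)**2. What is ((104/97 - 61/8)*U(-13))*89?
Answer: -76483485/194 ≈ -3.9425e+5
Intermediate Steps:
U(k) = 4*k**2 (U(k) = (2*k)**2 = 4*k**2)
((104/97 - 61/8)*U(-13))*89 = ((104/97 - 61/8)*(4*(-13)**2))*89 = ((104*(1/97) - 61*1/8)*(4*169))*89 = ((104/97 - 61/8)*676)*89 = -5085/776*676*89 = -859365/194*89 = -76483485/194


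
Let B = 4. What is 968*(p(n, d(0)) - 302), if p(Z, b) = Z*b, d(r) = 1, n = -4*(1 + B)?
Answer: -311696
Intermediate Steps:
n = -20 (n = -4*(1 + 4) = -4*5 = -20)
968*(p(n, d(0)) - 302) = 968*(-20*1 - 302) = 968*(-20 - 302) = 968*(-322) = -311696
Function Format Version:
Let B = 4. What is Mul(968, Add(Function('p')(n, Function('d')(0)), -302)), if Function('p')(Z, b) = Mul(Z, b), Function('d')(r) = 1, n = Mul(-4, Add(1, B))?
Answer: -311696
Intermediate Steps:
n = -20 (n = Mul(-4, Add(1, 4)) = Mul(-4, 5) = -20)
Mul(968, Add(Function('p')(n, Function('d')(0)), -302)) = Mul(968, Add(Mul(-20, 1), -302)) = Mul(968, Add(-20, -302)) = Mul(968, -322) = -311696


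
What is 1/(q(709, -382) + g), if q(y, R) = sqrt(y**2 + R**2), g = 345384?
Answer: 345384/119289458851 - sqrt(648605)/119289458851 ≈ 2.8886e-6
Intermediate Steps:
q(y, R) = sqrt(R**2 + y**2)
1/(q(709, -382) + g) = 1/(sqrt((-382)**2 + 709**2) + 345384) = 1/(sqrt(145924 + 502681) + 345384) = 1/(sqrt(648605) + 345384) = 1/(345384 + sqrt(648605))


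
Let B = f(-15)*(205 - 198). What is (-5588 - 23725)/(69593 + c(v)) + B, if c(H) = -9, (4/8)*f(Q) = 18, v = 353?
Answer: 17505855/69584 ≈ 251.58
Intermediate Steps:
f(Q) = 36 (f(Q) = 2*18 = 36)
B = 252 (B = 36*(205 - 198) = 36*7 = 252)
(-5588 - 23725)/(69593 + c(v)) + B = (-5588 - 23725)/(69593 - 9) + 252 = -29313/69584 + 252 = 17505855/69584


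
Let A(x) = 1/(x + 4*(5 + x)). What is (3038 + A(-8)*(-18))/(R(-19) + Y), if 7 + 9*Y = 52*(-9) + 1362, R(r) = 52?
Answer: 273501/13550 ≈ 20.185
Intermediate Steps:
A(x) = 1/(20 + 5*x) (A(x) = 1/(x + (20 + 4*x)) = 1/(20 + 5*x))
Y = 887/9 (Y = -7/9 + (52*(-9) + 1362)/9 = -7/9 + (-468 + 1362)/9 = -7/9 + (1/9)*894 = -7/9 + 298/3 = 887/9 ≈ 98.556)
(3038 + A(-8)*(-18))/(R(-19) + Y) = (3038 + (1/(5*(4 - 8)))*(-18))/(52 + 887/9) = (3038 + ((1/5)/(-4))*(-18))/(1355/9) = (3038 + ((1/5)*(-1/4))*(-18))*(9/1355) = (3038 - 1/20*(-18))*(9/1355) = (3038 + 9/10)*(9/1355) = (30389/10)*(9/1355) = 273501/13550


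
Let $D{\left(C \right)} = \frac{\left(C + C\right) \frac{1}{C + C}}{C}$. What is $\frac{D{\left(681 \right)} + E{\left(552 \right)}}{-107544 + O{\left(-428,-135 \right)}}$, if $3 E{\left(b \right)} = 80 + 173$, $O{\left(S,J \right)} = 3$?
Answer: $- \frac{19144}{24411807} \approx -0.00078421$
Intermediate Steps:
$E{\left(b \right)} = \frac{253}{3}$ ($E{\left(b \right)} = \frac{80 + 173}{3} = \frac{1}{3} \cdot 253 = \frac{253}{3}$)
$D{\left(C \right)} = \frac{1}{C}$ ($D{\left(C \right)} = \frac{2 C \frac{1}{2 C}}{C} = 1 \frac{1}{C} = \frac{1}{C}$)
$\frac{D{\left(681 \right)} + E{\left(552 \right)}}{-107544 + O{\left(-428,-135 \right)}} = \frac{\frac{1}{681} + \frac{253}{3}}{-107544 + 3} = \frac{\frac{1}{681} + \frac{253}{3}}{-107541} = \frac{19144}{227} \left(- \frac{1}{107541}\right) = - \frac{19144}{24411807}$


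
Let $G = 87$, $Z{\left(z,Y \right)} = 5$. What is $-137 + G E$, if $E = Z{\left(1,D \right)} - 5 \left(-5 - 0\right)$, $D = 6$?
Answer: $2473$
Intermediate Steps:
$E = 30$ ($E = 5 - 5 \left(-5 - 0\right) = 5 - 5 \left(-5 + 0\right) = 5 - -25 = 5 + 25 = 30$)
$-137 + G E = -137 + 87 \cdot 30 = -137 + 2610 = 2473$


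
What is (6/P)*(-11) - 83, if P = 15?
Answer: -437/5 ≈ -87.400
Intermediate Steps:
(6/P)*(-11) - 83 = (6/15)*(-11) - 83 = (6*(1/15))*(-11) - 83 = (⅖)*(-11) - 83 = -22/5 - 83 = -437/5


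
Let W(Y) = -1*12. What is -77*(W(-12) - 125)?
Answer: 10549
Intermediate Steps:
W(Y) = -12
-77*(W(-12) - 125) = -77*(-12 - 125) = -77*(-137) = 10549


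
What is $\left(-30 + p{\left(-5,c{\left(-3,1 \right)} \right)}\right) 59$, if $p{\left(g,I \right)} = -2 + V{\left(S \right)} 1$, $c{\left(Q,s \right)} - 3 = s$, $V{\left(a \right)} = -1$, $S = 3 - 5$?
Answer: $-1947$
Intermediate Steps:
$S = -2$
$c{\left(Q,s \right)} = 3 + s$
$p{\left(g,I \right)} = -3$ ($p{\left(g,I \right)} = -2 - 1 = -3$)
$\left(-30 + p{\left(-5,c{\left(-3,1 \right)} \right)}\right) 59 = \left(-30 - 3\right) 59 = \left(-33\right) 59 = -1947$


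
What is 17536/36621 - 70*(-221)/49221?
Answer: 158851814/200280249 ≈ 0.79315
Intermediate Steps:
17536/36621 - 70*(-221)/49221 = 17536*(1/36621) + 15470*(1/49221) = 17536/36621 + 15470/49221 = 158851814/200280249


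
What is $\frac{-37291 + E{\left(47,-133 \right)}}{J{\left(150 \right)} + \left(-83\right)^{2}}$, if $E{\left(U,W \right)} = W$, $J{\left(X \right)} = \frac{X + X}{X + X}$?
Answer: $- \frac{18712}{3445} \approx -5.4316$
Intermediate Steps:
$J{\left(X \right)} = 1$ ($J{\left(X \right)} = \frac{2 X}{2 X} = 2 X \frac{1}{2 X} = 1$)
$\frac{-37291 + E{\left(47,-133 \right)}}{J{\left(150 \right)} + \left(-83\right)^{2}} = \frac{-37291 - 133}{1 + \left(-83\right)^{2}} = - \frac{37424}{1 + 6889} = - \frac{37424}{6890} = \left(-37424\right) \frac{1}{6890} = - \frac{18712}{3445}$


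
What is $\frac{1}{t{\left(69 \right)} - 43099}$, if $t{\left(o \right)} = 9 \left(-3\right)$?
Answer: $- \frac{1}{43126} \approx -2.3188 \cdot 10^{-5}$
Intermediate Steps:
$t{\left(o \right)} = -27$
$\frac{1}{t{\left(69 \right)} - 43099} = \frac{1}{-27 - 43099} = \frac{1}{-43126} = - \frac{1}{43126}$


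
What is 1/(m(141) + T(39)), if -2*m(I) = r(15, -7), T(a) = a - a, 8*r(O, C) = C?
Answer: 16/7 ≈ 2.2857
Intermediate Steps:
r(O, C) = C/8
T(a) = 0
m(I) = 7/16 (m(I) = -(-7)/16 = -1/2*(-7/8) = 7/16)
1/(m(141) + T(39)) = 1/(7/16 + 0) = 1/(7/16) = 16/7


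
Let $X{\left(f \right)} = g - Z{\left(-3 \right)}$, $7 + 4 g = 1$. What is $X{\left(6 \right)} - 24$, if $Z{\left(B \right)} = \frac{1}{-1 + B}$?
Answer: $- \frac{101}{4} \approx -25.25$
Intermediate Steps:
$g = - \frac{3}{2}$ ($g = - \frac{7}{4} + \frac{1}{4} \cdot 1 = - \frac{7}{4} + \frac{1}{4} = - \frac{3}{2} \approx -1.5$)
$X{\left(f \right)} = - \frac{5}{4}$ ($X{\left(f \right)} = - \frac{3}{2} - \frac{1}{-1 - 3} = - \frac{3}{2} - \frac{1}{-4} = - \frac{3}{2} - - \frac{1}{4} = - \frac{3}{2} + \frac{1}{4} = - \frac{5}{4}$)
$X{\left(6 \right)} - 24 = - \frac{5}{4} - 24 = - \frac{101}{4}$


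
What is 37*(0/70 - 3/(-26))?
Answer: 111/26 ≈ 4.2692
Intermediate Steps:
37*(0/70 - 3/(-26)) = 37*(0*(1/70) - 3*(-1/26)) = 37*(0 + 3/26) = 37*(3/26) = 111/26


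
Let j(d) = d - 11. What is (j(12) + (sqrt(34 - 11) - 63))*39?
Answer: -2418 + 39*sqrt(23) ≈ -2231.0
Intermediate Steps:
j(d) = -11 + d
(j(12) + (sqrt(34 - 11) - 63))*39 = ((-11 + 12) + (sqrt(34 - 11) - 63))*39 = (1 + (sqrt(23) - 63))*39 = (1 + (-63 + sqrt(23)))*39 = (-62 + sqrt(23))*39 = -2418 + 39*sqrt(23)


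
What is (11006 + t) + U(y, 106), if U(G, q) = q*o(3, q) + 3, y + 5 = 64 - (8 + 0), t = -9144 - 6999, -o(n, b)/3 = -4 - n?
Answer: -2908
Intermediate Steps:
o(n, b) = 12 + 3*n (o(n, b) = -3*(-4 - n) = 12 + 3*n)
t = -16143
y = 51 (y = -5 + (64 - (8 + 0)) = -5 + (64 - 1*8) = -5 + (64 - 8) = -5 + 56 = 51)
U(G, q) = 3 + 21*q (U(G, q) = q*(12 + 3*3) + 3 = q*(12 + 9) + 3 = q*21 + 3 = 21*q + 3 = 3 + 21*q)
(11006 + t) + U(y, 106) = (11006 - 16143) + (3 + 21*106) = -5137 + (3 + 2226) = -5137 + 2229 = -2908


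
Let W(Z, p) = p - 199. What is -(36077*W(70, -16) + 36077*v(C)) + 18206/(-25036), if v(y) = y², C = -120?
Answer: -6406114612013/12518 ≈ -5.1175e+8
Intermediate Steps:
W(Z, p) = -199 + p
-(36077*W(70, -16) + 36077*v(C)) + 18206/(-25036) = -36077/(1/((-199 - 16) + (-120)²)) + 18206/(-25036) = -36077/(1/(-215 + 14400)) + 18206*(-1/25036) = -36077/(1/14185) - 9103/12518 = -36077/1/14185 - 9103/12518 = -36077*14185 - 9103/12518 = -511752245 - 9103/12518 = -6406114612013/12518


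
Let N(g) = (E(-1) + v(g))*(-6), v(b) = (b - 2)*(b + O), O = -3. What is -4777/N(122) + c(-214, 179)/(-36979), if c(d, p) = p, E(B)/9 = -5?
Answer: 161360293/3158376390 ≈ 0.051090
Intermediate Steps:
v(b) = (-3 + b)*(-2 + b) (v(b) = (b - 2)*(b - 3) = (-2 + b)*(-3 + b) = (-3 + b)*(-2 + b))
E(B) = -45 (E(B) = 9*(-5) = -45)
N(g) = 234 - 6*g**2 + 30*g (N(g) = (-45 + (6 + g**2 - 5*g))*(-6) = (-39 + g**2 - 5*g)*(-6) = 234 - 6*g**2 + 30*g)
-4777/N(122) + c(-214, 179)/(-36979) = -4777/(234 - 6*122**2 + 30*122) + 179/(-36979) = -4777/(234 - 6*14884 + 3660) + 179*(-1/36979) = -4777/(234 - 89304 + 3660) - 179/36979 = -4777/(-85410) - 179/36979 = -4777*(-1/85410) - 179/36979 = 4777/85410 - 179/36979 = 161360293/3158376390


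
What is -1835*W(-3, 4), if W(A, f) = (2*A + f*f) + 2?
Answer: -22020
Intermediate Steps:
W(A, f) = 2 + f**2 + 2*A (W(A, f) = (2*A + f**2) + 2 = (f**2 + 2*A) + 2 = 2 + f**2 + 2*A)
-1835*W(-3, 4) = -1835*(2 + 4**2 + 2*(-3)) = -1835*(2 + 16 - 6) = -1835*12 = -22020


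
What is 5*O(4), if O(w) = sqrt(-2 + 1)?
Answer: 5*I ≈ 5.0*I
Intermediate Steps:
O(w) = I (O(w) = sqrt(-1) = I)
5*O(4) = 5*I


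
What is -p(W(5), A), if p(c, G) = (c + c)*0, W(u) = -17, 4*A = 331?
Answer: 0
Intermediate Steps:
A = 331/4 (A = (¼)*331 = 331/4 ≈ 82.750)
p(c, G) = 0 (p(c, G) = (2*c)*0 = 0)
-p(W(5), A) = -1*0 = 0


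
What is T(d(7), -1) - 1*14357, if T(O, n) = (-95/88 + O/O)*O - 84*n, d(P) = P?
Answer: -1256073/88 ≈ -14274.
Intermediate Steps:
T(O, n) = -84*n - 7*O/88 (T(O, n) = (-95*1/88 + 1)*O - 84*n = (-95/88 + 1)*O - 84*n = -7*O/88 - 84*n = -84*n - 7*O/88)
T(d(7), -1) - 1*14357 = (-84*(-1) - 7/88*7) - 1*14357 = (84 - 49/88) - 14357 = 7343/88 - 14357 = -1256073/88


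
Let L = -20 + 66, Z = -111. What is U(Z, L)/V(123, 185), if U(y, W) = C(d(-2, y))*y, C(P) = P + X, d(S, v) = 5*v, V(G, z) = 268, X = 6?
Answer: 60939/268 ≈ 227.38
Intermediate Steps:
L = 46
C(P) = 6 + P (C(P) = P + 6 = 6 + P)
U(y, W) = y*(6 + 5*y) (U(y, W) = (6 + 5*y)*y = y*(6 + 5*y))
U(Z, L)/V(123, 185) = -111*(6 + 5*(-111))/268 = -111*(6 - 555)*(1/268) = -111*(-549)*(1/268) = 60939*(1/268) = 60939/268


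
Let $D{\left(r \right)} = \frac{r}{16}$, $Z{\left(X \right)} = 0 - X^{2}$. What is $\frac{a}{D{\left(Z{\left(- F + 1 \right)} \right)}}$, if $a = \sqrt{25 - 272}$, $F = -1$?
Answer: $- 4 i \sqrt{247} \approx - 62.865 i$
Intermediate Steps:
$Z{\left(X \right)} = - X^{2}$
$a = i \sqrt{247}$ ($a = \sqrt{25 - 272} = \sqrt{-247} = i \sqrt{247} \approx 15.716 i$)
$D{\left(r \right)} = \frac{r}{16}$ ($D{\left(r \right)} = r \frac{1}{16} = \frac{r}{16}$)
$\frac{a}{D{\left(Z{\left(- F + 1 \right)} \right)}} = \frac{i \sqrt{247}}{\frac{1}{16} \left(- \left(\left(-1\right) \left(-1\right) + 1\right)^{2}\right)} = \frac{i \sqrt{247}}{\frac{1}{16} \left(- \left(1 + 1\right)^{2}\right)} = \frac{i \sqrt{247}}{\frac{1}{16} \left(- 2^{2}\right)} = \frac{i \sqrt{247}}{\frac{1}{16} \left(\left(-1\right) 4\right)} = \frac{i \sqrt{247}}{\frac{1}{16} \left(-4\right)} = \frac{i \sqrt{247}}{- \frac{1}{4}} = i \sqrt{247} \left(-4\right) = - 4 i \sqrt{247}$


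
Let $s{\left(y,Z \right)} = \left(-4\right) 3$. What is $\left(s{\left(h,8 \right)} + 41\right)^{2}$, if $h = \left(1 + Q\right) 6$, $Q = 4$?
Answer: $841$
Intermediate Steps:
$h = 30$ ($h = \left(1 + 4\right) 6 = 5 \cdot 6 = 30$)
$s{\left(y,Z \right)} = -12$
$\left(s{\left(h,8 \right)} + 41\right)^{2} = \left(-12 + 41\right)^{2} = 29^{2} = 841$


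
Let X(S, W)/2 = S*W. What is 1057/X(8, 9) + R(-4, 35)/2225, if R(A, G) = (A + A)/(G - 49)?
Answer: 16463351/2242800 ≈ 7.3405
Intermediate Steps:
R(A, G) = 2*A/(-49 + G) (R(A, G) = (2*A)/(-49 + G) = 2*A/(-49 + G))
X(S, W) = 2*S*W (X(S, W) = 2*(S*W) = 2*S*W)
1057/X(8, 9) + R(-4, 35)/2225 = 1057/((2*8*9)) + (2*(-4)/(-49 + 35))/2225 = 1057/144 + (2*(-4)/(-14))*(1/2225) = 1057*(1/144) + (2*(-4)*(-1/14))*(1/2225) = 1057/144 + (4/7)*(1/2225) = 1057/144 + 4/15575 = 16463351/2242800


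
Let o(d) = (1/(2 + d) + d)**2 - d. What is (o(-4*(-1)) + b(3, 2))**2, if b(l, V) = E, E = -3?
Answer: 139129/1296 ≈ 107.35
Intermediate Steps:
b(l, V) = -3
o(d) = (d + 1/(2 + d))**2 - d
(o(-4*(-1)) + b(3, 2))**2 = ((-(-4)*(-1) + (1 + (-4*(-1))**2 + 2*(-4*(-1)))**2/(2 - 4*(-1))**2) - 3)**2 = ((-1*4 + (1 + 4**2 + 2*4)**2/(2 + 4)**2) - 3)**2 = ((-4 + (1 + 16 + 8)**2/6**2) - 3)**2 = ((-4 + (1/36)*25**2) - 3)**2 = ((-4 + (1/36)*625) - 3)**2 = ((-4 + 625/36) - 3)**2 = (481/36 - 3)**2 = (373/36)**2 = 139129/1296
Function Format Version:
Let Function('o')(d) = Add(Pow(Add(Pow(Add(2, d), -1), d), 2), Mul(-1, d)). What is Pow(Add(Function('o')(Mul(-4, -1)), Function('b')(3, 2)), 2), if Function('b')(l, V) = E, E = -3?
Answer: Rational(139129, 1296) ≈ 107.35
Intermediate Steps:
Function('b')(l, V) = -3
Function('o')(d) = Add(Pow(Add(d, Pow(Add(2, d), -1)), 2), Mul(-1, d))
Pow(Add(Function('o')(Mul(-4, -1)), Function('b')(3, 2)), 2) = Pow(Add(Add(Mul(-1, Mul(-4, -1)), Mul(Pow(Add(2, Mul(-4, -1)), -2), Pow(Add(1, Pow(Mul(-4, -1), 2), Mul(2, Mul(-4, -1))), 2))), -3), 2) = Pow(Add(Add(Mul(-1, 4), Mul(Pow(Add(2, 4), -2), Pow(Add(1, Pow(4, 2), Mul(2, 4)), 2))), -3), 2) = Pow(Add(Add(-4, Mul(Pow(6, -2), Pow(Add(1, 16, 8), 2))), -3), 2) = Pow(Add(Add(-4, Mul(Rational(1, 36), Pow(25, 2))), -3), 2) = Pow(Add(Add(-4, Mul(Rational(1, 36), 625)), -3), 2) = Pow(Add(Add(-4, Rational(625, 36)), -3), 2) = Pow(Add(Rational(481, 36), -3), 2) = Pow(Rational(373, 36), 2) = Rational(139129, 1296)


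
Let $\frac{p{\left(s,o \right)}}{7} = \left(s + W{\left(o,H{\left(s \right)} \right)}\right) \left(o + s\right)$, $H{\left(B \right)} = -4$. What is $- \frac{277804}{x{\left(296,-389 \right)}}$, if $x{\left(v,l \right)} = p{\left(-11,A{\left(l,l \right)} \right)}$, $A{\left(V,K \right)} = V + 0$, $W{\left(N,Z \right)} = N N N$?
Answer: $- \frac{69451}{41204716000} \approx -1.6855 \cdot 10^{-6}$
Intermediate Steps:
$W{\left(N,Z \right)} = N^{3}$ ($W{\left(N,Z \right)} = N^{2} N = N^{3}$)
$A{\left(V,K \right)} = V$
$p{\left(s,o \right)} = 7 \left(o + s\right) \left(s + o^{3}\right)$ ($p{\left(s,o \right)} = 7 \left(s + o^{3}\right) \left(o + s\right) = 7 \left(o + s\right) \left(s + o^{3}\right)$)
$x{\left(v,l \right)} = 847 - 77 l - 77 l^{3} + 7 l^{4}$ ($x{\left(v,l \right)} = 7 l^{4} + 7 \left(-11\right)^{2} + 7 l \left(-11\right) + 7 \left(-11\right) l^{3} = 7 l^{4} + 7 \cdot 121 - 77 l - 77 l^{3} = 7 l^{4} + 847 - 77 l - 77 l^{3} = 847 - 77 l - 77 l^{3} + 7 l^{4}$)
$- \frac{277804}{x{\left(296,-389 \right)}} = - \frac{277804}{847 - -29953 - 77 \left(-389\right)^{3} + 7 \left(-389\right)^{4}} = - \frac{277804}{847 + 29953 - -4532517913 + 7 \cdot 22898045041} = - \frac{277804}{847 + 29953 + 4532517913 + 160286315287} = - \frac{277804}{164818864000} = \left(-277804\right) \frac{1}{164818864000} = - \frac{69451}{41204716000}$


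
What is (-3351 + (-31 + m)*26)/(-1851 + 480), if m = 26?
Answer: 3481/1371 ≈ 2.5390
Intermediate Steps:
(-3351 + (-31 + m)*26)/(-1851 + 480) = (-3351 + (-31 + 26)*26)/(-1851 + 480) = (-3351 - 5*26)/(-1371) = (-3351 - 130)*(-1/1371) = -3481*(-1/1371) = 3481/1371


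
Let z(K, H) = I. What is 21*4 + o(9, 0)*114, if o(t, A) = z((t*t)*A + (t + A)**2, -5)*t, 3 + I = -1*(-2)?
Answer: -942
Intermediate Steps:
I = -1 (I = -3 - 1*(-2) = -3 + 2 = -1)
z(K, H) = -1
o(t, A) = -t
21*4 + o(9, 0)*114 = 21*4 - 1*9*114 = 84 - 9*114 = 84 - 1026 = -942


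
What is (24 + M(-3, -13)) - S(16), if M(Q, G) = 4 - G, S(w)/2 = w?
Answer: 9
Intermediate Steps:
S(w) = 2*w
(24 + M(-3, -13)) - S(16) = (24 + (4 - 1*(-13))) - 2*16 = (24 + (4 + 13)) - 1*32 = (24 + 17) - 32 = 41 - 32 = 9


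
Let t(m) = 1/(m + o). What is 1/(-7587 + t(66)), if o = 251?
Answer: -317/2405078 ≈ -0.00013180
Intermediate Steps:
t(m) = 1/(251 + m) (t(m) = 1/(m + 251) = 1/(251 + m))
1/(-7587 + t(66)) = 1/(-7587 + 1/(251 + 66)) = 1/(-7587 + 1/317) = 1/(-2405078/317) = -317/2405078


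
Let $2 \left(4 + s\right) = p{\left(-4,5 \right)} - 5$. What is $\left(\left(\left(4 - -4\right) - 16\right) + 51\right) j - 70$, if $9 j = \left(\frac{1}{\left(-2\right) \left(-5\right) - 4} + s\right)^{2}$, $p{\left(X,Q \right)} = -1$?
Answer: $\frac{49603}{324} \approx 153.1$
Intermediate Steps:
$s = -7$ ($s = -4 + \frac{-1 - 5}{2} = -4 + \frac{1}{2} \left(-6\right) = -4 - 3 = -7$)
$j = \frac{1681}{324}$ ($j = \frac{\left(\frac{1}{\left(-2\right) \left(-5\right) - 4} - 7\right)^{2}}{9} = \frac{\left(\frac{1}{10 - 4} - 7\right)^{2}}{9} = \frac{\left(\frac{1}{6} - 7\right)^{2}}{9} = \frac{\left(- \frac{41}{6}\right)^{2}}{9} = \frac{1}{9} \cdot \frac{1681}{36} = \frac{1681}{324} \approx 5.1883$)
$\left(\left(\left(4 - -4\right) - 16\right) + 51\right) j - 70 = \left(\left(\left(4 - -4\right) - 16\right) + 51\right) \frac{1681}{324} - 70 = \left(\left(\left(4 + 4\right) - 16\right) + 51\right) \frac{1681}{324} - 70 = \left(\left(8 - 16\right) + 51\right) \frac{1681}{324} - 70 = \left(-8 + 51\right) \frac{1681}{324} - 70 = 43 \cdot \frac{1681}{324} - 70 = \frac{72283}{324} - 70 = \frac{49603}{324}$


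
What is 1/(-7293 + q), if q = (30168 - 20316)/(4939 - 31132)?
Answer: -8731/63678467 ≈ -0.00013711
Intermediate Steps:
q = -3284/8731 (q = 9852/(-26193) = 9852*(-1/26193) = -3284/8731 ≈ -0.37613)
1/(-7293 + q) = 1/(-7293 - 3284/8731) = 1/(-63678467/8731) = -8731/63678467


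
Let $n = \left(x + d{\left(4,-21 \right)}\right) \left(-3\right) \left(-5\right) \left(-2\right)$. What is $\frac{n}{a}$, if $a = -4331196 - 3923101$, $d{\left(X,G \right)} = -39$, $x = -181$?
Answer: $- \frac{6600}{8254297} \approx -0.00079958$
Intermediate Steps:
$a = -8254297$
$n = 6600$ ($n = \left(-181 - 39\right) \left(-3\right) \left(-5\right) \left(-2\right) = - 220 \cdot 15 \left(-2\right) = \left(-220\right) \left(-30\right) = 6600$)
$\frac{n}{a} = \frac{6600}{-8254297} = 6600 \left(- \frac{1}{8254297}\right) = - \frac{6600}{8254297}$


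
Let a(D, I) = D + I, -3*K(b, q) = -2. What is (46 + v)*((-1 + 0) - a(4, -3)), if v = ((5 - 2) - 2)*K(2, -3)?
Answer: -280/3 ≈ -93.333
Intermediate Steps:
K(b, q) = 2/3 (K(b, q) = -1/3*(-2) = 2/3)
v = 2/3 (v = ((5 - 2) - 2)*(2/3) = (3 - 2)*(2/3) = 1*(2/3) = 2/3 ≈ 0.66667)
(46 + v)*((-1 + 0) - a(4, -3)) = (46 + 2/3)*((-1 + 0) - (4 - 3)) = 140*(-1 - 1*1)/3 = 140*(-1 - 1)/3 = (140/3)*(-2) = -280/3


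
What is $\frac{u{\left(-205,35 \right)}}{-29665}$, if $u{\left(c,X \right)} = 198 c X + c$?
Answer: $\frac{284171}{5933} \approx 47.897$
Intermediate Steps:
$u{\left(c,X \right)} = c + 198 X c$ ($u{\left(c,X \right)} = 198 X c + c = c + 198 X c$)
$\frac{u{\left(-205,35 \right)}}{-29665} = \frac{\left(-205\right) \left(1 + 198 \cdot 35\right)}{-29665} = - 205 \left(1 + 6930\right) \left(- \frac{1}{29665}\right) = \left(-205\right) 6931 \left(- \frac{1}{29665}\right) = \left(-1420855\right) \left(- \frac{1}{29665}\right) = \frac{284171}{5933}$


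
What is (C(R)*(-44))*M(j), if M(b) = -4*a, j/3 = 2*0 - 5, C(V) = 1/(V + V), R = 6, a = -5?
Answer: -220/3 ≈ -73.333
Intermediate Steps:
C(V) = 1/(2*V)
j = -15 (j = 3*(2*0 - 5) = 3*(0 - 5) = 3*(-5) = -15)
M(b) = 20 (M(b) = -4*(-5) = 20)
(C(R)*(-44))*M(j) = (((1/2)/6)*(-44))*20 = (((1/2)*(1/6))*(-44))*20 = ((1/12)*(-44))*20 = -11/3*20 = -220/3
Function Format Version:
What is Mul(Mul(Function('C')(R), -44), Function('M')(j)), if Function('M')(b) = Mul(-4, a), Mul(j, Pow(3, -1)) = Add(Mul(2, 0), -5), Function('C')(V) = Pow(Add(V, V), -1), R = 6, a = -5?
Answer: Rational(-220, 3) ≈ -73.333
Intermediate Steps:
Function('C')(V) = Mul(Rational(1, 2), Pow(V, -1)) (Function('C')(V) = Pow(Mul(2, V), -1) = Mul(Rational(1, 2), Pow(V, -1)))
j = -15 (j = Mul(3, Add(Mul(2, 0), -5)) = Mul(3, Add(0, -5)) = Mul(3, -5) = -15)
Function('M')(b) = 20 (Function('M')(b) = Mul(-4, -5) = 20)
Mul(Mul(Function('C')(R), -44), Function('M')(j)) = Mul(Mul(Mul(Rational(1, 2), Pow(6, -1)), -44), 20) = Mul(Mul(Mul(Rational(1, 2), Rational(1, 6)), -44), 20) = Mul(Mul(Rational(1, 12), -44), 20) = Mul(Rational(-11, 3), 20) = Rational(-220, 3)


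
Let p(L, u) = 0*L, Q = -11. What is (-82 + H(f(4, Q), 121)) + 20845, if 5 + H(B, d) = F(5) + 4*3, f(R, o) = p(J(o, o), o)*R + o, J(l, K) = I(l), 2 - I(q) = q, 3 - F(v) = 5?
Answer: 20768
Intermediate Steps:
F(v) = -2 (F(v) = 3 - 1*5 = 3 - 5 = -2)
I(q) = 2 - q
J(l, K) = 2 - l
p(L, u) = 0
f(R, o) = o (f(R, o) = 0*R + o = 0 + o = o)
H(B, d) = 5 (H(B, d) = -5 + (-2 + 4*3) = -5 + (-2 + 12) = -5 + 10 = 5)
(-82 + H(f(4, Q), 121)) + 20845 = (-82 + 5) + 20845 = -77 + 20845 = 20768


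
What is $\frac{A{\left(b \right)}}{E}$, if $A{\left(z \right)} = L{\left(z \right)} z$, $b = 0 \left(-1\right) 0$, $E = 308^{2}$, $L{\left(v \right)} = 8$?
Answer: $0$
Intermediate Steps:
$E = 94864$
$b = 0$ ($b = 0 \cdot 0 = 0$)
$A{\left(z \right)} = 8 z$
$\frac{A{\left(b \right)}}{E} = \frac{8 \cdot 0}{94864} = 0 \cdot \frac{1}{94864} = 0$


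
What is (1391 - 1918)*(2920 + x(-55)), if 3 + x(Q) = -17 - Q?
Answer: -1557285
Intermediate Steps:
x(Q) = -20 - Q (x(Q) = -3 + (-17 - Q) = -20 - Q)
(1391 - 1918)*(2920 + x(-55)) = (1391 - 1918)*(2920 + (-20 - 1*(-55))) = -527*(2920 + (-20 + 55)) = -527*(2920 + 35) = -527*2955 = -1557285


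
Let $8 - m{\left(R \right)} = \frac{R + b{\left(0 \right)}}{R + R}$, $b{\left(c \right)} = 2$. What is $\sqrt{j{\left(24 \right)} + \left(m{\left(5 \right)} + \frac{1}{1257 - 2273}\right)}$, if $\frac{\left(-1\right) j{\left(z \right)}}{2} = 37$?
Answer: $\frac{3 i \sqrt{47814230}}{2540} \approx 8.1671 i$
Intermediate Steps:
$m{\left(R \right)} = 8 - \frac{2 + R}{2 R}$ ($m{\left(R \right)} = 8 - \frac{R + 2}{R + R} = 8 - \frac{2 + R}{2 R}$)
$j{\left(z \right)} = -74$ ($j{\left(z \right)} = \left(-2\right) 37 = -74$)
$\sqrt{j{\left(24 \right)} + \left(m{\left(5 \right)} + \frac{1}{1257 - 2273}\right)} = \sqrt{-74 + \left(\left(\frac{15}{2} - \frac{1}{5}\right) + \frac{1}{1257 - 2273}\right)} = \sqrt{-74 + \left(\left(\frac{15}{2} - \frac{1}{5}\right) + \frac{1}{-1016}\right)} = \sqrt{-74 + \left(\left(\frac{15}{2} - \frac{1}{5}\right) - \frac{1}{1016}\right)} = \sqrt{-74 + \left(\frac{73}{10} - \frac{1}{1016}\right)} = \sqrt{-74 + \frac{37079}{5080}} = \sqrt{- \frac{338841}{5080}} = \frac{3 i \sqrt{47814230}}{2540}$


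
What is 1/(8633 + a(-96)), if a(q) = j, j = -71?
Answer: 1/8562 ≈ 0.00011680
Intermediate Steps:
a(q) = -71
1/(8633 + a(-96)) = 1/(8633 - 71) = 1/8562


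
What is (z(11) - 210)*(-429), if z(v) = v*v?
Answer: 38181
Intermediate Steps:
z(v) = v**2
(z(11) - 210)*(-429) = (11**2 - 210)*(-429) = (121 - 210)*(-429) = -89*(-429) = 38181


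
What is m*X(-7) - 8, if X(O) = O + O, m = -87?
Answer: 1210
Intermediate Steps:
X(O) = 2*O
m*X(-7) - 8 = -174*(-7) - 8 = -87*(-14) - 8 = 1218 - 8 = 1210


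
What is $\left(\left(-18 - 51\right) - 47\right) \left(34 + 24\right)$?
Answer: $-6728$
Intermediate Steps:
$\left(\left(-18 - 51\right) - 47\right) \left(34 + 24\right) = \left(-69 - 47\right) 58 = \left(-116\right) 58 = -6728$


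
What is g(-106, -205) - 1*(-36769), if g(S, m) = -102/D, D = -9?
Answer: 110341/3 ≈ 36780.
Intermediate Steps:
g(S, m) = 34/3 (g(S, m) = -102/(-9) = -102*(-⅑) = 34/3)
g(-106, -205) - 1*(-36769) = 34/3 - 1*(-36769) = 34/3 + 36769 = 110341/3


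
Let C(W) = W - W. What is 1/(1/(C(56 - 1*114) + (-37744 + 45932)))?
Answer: 8188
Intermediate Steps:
C(W) = 0
1/(1/(C(56 - 1*114) + (-37744 + 45932))) = 1/(1/(0 + (-37744 + 45932))) = 1/(1/(0 + 8188)) = 1/(1/8188) = 8188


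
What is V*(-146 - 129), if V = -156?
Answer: 42900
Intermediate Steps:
V*(-146 - 129) = -156*(-146 - 129) = -156*(-275) = 42900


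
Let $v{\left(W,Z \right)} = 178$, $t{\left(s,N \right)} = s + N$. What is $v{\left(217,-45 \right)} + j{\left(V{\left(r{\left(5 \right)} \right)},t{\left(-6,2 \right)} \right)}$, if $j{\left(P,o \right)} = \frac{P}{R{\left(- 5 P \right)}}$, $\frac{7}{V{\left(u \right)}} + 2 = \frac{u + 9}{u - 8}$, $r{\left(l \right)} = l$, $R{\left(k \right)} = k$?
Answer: $\frac{889}{5} \approx 177.8$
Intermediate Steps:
$t{\left(s,N \right)} = N + s$
$V{\left(u \right)} = \frac{7}{-2 + \frac{9 + u}{-8 + u}}$ ($V{\left(u \right)} = \frac{7}{-2 + \frac{u + 9}{u - 8}} = \frac{7}{-2 + \frac{9 + u}{-8 + u}}$)
$j{\left(P,o \right)} = - \frac{1}{5}$ ($j{\left(P,o \right)} = \frac{P}{\left(-5\right) P} = P \left(- \frac{1}{5 P}\right) = - \frac{1}{5}$)
$v{\left(217,-45 \right)} + j{\left(V{\left(r{\left(5 \right)} \right)},t{\left(-6,2 \right)} \right)} = 178 - \frac{1}{5} = \frac{889}{5}$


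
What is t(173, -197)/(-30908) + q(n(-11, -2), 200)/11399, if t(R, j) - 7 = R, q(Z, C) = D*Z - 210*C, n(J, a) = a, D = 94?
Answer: -326499631/88080073 ≈ -3.7068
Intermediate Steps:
q(Z, C) = -210*C + 94*Z (q(Z, C) = 94*Z - 210*C = -210*C + 94*Z)
t(R, j) = 7 + R
t(173, -197)/(-30908) + q(n(-11, -2), 200)/11399 = (7 + 173)/(-30908) + (-210*200 + 94*(-2))/11399 = 180*(-1/30908) + (-42000 - 188)*(1/11399) = -45/7727 - 42188*1/11399 = -45/7727 - 42188/11399 = -326499631/88080073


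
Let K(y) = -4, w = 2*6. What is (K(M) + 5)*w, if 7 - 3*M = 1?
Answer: 12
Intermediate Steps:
M = 2 (M = 7/3 - 1/3*1 = 7/3 - 1/3 = 2)
w = 12
(K(M) + 5)*w = (-4 + 5)*12 = 1*12 = 12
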